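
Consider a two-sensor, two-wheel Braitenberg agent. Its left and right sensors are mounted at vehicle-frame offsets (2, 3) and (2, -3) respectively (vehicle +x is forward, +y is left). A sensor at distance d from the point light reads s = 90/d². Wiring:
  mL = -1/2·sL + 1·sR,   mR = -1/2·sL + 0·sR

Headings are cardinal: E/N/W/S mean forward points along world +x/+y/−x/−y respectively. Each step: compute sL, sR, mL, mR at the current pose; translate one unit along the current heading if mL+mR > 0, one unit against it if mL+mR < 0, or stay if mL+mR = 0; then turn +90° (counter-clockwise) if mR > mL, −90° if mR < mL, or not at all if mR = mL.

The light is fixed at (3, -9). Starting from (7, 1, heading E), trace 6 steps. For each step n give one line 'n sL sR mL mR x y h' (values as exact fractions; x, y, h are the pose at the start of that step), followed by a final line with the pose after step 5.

n=0: pose=(7,1,E); sL=18/41, sR=18/17; mL=585/697, mR=-9/41; mL+mR=432/697 → advance +1; mR−mL=-18/17 → turn -1·90°
n=1: pose=(8,1,S); sL=45/64, sR=45/34; mL=2115/2176, mR=-45/128; mL+mR=675/1088 → advance +1; mR−mL=-45/34 → turn -1·90°
n=2: pose=(8,0,W); sL=2, sR=10/17; mL=-7/17, mR=-1; mL+mR=-24/17 → advance -1; mR−mL=-10/17 → turn -1·90°
n=3: pose=(9,0,N); sL=9/13, sR=45/101; mL=261/2626, mR=-9/26; mL+mR=-324/1313 → advance -1; mR−mL=-45/101 → turn -1·90°
n=4: pose=(9,-1,E); sL=18/37, sR=90/89; mL=2529/3293, mR=-9/37; mL+mR=1728/3293 → advance +1; mR−mL=-90/89 → turn -1·90°
n=5: pose=(10,-1,S); sL=45/68, sR=45/26; mL=2475/1768, mR=-45/136; mL+mR=945/884 → advance +1; mR−mL=-45/26 → turn -1·90°

0 18/41 18/17 585/697 -9/41 7 1 E
1 45/64 45/34 2115/2176 -45/128 8 1 S
2 2 10/17 -7/17 -1 8 0 W
3 9/13 45/101 261/2626 -9/26 9 0 N
4 18/37 90/89 2529/3293 -9/37 9 -1 E
5 45/68 45/26 2475/1768 -45/136 10 -1 S
final 10 -2 W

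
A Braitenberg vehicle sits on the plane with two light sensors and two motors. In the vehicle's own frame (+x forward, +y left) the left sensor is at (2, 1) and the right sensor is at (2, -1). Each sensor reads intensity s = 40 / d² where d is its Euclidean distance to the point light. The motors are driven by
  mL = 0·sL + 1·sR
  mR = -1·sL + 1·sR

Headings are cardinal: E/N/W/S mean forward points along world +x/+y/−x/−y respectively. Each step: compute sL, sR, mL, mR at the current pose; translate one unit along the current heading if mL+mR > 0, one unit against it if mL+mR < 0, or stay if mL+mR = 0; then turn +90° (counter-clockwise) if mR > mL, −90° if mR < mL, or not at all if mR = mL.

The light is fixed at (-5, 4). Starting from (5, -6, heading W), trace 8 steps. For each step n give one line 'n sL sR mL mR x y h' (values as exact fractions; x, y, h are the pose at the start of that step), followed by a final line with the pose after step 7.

n=0: pose=(5,-6,W); sL=8/37, sR=8/29; mL=8/29, mR=64/1073; mL+mR=360/1073 → advance +1; mR−mL=-8/37 → turn -1·90°
n=1: pose=(4,-6,N); sL=5/16, sR=10/41; mL=10/41, mR=-45/656; mL+mR=115/656 → advance +1; mR−mL=-5/16 → turn -1·90°
n=2: pose=(4,-5,E); sL=8/37, sR=40/221; mL=40/221, mR=-288/8177; mL+mR=1192/8177 → advance +1; mR−mL=-8/37 → turn -1·90°
n=3: pose=(5,-5,S); sL=20/121, sR=20/101; mL=20/101, mR=400/12221; mL+mR=2820/12221 → advance +1; mR−mL=-20/121 → turn -1·90°
n=4: pose=(5,-6,W); sL=8/37, sR=8/29; mL=8/29, mR=64/1073; mL+mR=360/1073 → advance +1; mR−mL=-8/37 → turn -1·90°
n=5: pose=(4,-6,N); sL=5/16, sR=10/41; mL=10/41, mR=-45/656; mL+mR=115/656 → advance +1; mR−mL=-5/16 → turn -1·90°
n=6: pose=(4,-5,E); sL=8/37, sR=40/221; mL=40/221, mR=-288/8177; mL+mR=1192/8177 → advance +1; mR−mL=-8/37 → turn -1·90°
n=7: pose=(5,-5,S); sL=20/121, sR=20/101; mL=20/101, mR=400/12221; mL+mR=2820/12221 → advance +1; mR−mL=-20/121 → turn -1·90°

0 8/37 8/29 8/29 64/1073 5 -6 W
1 5/16 10/41 10/41 -45/656 4 -6 N
2 8/37 40/221 40/221 -288/8177 4 -5 E
3 20/121 20/101 20/101 400/12221 5 -5 S
4 8/37 8/29 8/29 64/1073 5 -6 W
5 5/16 10/41 10/41 -45/656 4 -6 N
6 8/37 40/221 40/221 -288/8177 4 -5 E
7 20/121 20/101 20/101 400/12221 5 -5 S
final 5 -6 W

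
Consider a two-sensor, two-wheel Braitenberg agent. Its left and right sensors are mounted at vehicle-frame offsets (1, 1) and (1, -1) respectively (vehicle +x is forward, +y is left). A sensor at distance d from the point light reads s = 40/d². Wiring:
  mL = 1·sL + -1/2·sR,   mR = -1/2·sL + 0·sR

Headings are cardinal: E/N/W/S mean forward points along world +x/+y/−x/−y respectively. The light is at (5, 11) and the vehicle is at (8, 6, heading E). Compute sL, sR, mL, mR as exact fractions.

left sensor world pos  = (9, 7); dL² = 32
right sensor world pos = (9, 5); dR² = 52
sL = 40/32 = 5/4
sR = 40/52 = 10/13
mL = 1·sL + -1/2·sR = 45/52
mR = -1/2·sL + 0·sR = -5/8

5/4 10/13 45/52 -5/8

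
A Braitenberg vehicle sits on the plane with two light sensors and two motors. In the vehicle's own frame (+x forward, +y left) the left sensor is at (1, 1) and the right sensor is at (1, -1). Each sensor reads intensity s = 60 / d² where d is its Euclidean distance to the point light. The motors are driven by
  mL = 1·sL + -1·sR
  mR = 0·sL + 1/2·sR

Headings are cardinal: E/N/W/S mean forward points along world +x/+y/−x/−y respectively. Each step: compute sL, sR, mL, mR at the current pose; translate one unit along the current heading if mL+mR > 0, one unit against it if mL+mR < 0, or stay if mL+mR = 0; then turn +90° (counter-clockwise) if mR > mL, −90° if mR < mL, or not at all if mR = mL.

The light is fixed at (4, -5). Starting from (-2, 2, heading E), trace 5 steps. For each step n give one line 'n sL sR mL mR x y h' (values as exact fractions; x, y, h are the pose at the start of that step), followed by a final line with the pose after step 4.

0 60/89 60/61 -1680/5429 30/61 -2 2 E
1 3/5 3/4 -3/20 3/8 -1 2 N
2 12/17 20/39 128/663 10/39 -1 3 W
3 30/37 30/49 360/1813 15/49 -2 3 S
4 60/89 60/61 -1680/5429 30/61 -2 2 E
final -1 2 N

n=0: pose=(-2,2,E); sL=60/89, sR=60/61; mL=-1680/5429, mR=30/61; mL+mR=990/5429 → advance +1; mR−mL=4350/5429 → turn +1·90°
n=1: pose=(-1,2,N); sL=3/5, sR=3/4; mL=-3/20, mR=3/8; mL+mR=9/40 → advance +1; mR−mL=21/40 → turn +1·90°
n=2: pose=(-1,3,W); sL=12/17, sR=20/39; mL=128/663, mR=10/39; mL+mR=298/663 → advance +1; mR−mL=14/221 → turn +1·90°
n=3: pose=(-2,3,S); sL=30/37, sR=30/49; mL=360/1813, mR=15/49; mL+mR=915/1813 → advance +1; mR−mL=195/1813 → turn +1·90°
n=4: pose=(-2,2,E); sL=60/89, sR=60/61; mL=-1680/5429, mR=30/61; mL+mR=990/5429 → advance +1; mR−mL=4350/5429 → turn +1·90°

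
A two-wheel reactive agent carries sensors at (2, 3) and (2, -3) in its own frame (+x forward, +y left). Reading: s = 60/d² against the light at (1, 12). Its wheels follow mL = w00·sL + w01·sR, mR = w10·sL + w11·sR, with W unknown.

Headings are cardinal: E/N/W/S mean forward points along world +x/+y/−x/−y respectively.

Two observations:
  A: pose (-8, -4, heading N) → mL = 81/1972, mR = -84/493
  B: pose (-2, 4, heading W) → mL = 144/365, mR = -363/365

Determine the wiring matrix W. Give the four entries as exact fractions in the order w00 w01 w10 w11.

-1/2 1/2 1/2 -1

obs A: pose=(-8,-4,N) → sL=3/17, sR=15/58, mL=81/1972, mR=-84/493
obs B: pose=(-2,4,W) → sL=30/73, sR=6/5, mL=144/365, mR=-363/365
sensor matrix S = [[3/17, 15/58], [30/73, 6/5]]; det S = 18981/179945
solve [mL_A; mL_B] = S·[w00; w01] and [mR_A; mR_B] = S·[w10; w11]:
  w00 = -1/2, w01 = 1/2, w10 = 1/2, w11 = -1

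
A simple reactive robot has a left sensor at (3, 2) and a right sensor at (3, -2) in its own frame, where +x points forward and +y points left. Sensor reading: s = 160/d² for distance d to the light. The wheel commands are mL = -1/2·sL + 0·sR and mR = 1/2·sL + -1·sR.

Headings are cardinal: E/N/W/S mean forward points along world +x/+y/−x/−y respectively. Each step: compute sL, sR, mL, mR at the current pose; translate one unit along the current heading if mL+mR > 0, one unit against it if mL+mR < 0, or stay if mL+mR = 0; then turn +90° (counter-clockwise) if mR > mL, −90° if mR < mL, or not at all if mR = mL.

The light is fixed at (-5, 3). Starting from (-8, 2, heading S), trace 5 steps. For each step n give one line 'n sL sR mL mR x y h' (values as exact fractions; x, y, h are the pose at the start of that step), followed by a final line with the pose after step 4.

n=0: pose=(-8,2,S); sL=160/17, sR=160/41; mL=-80/17, mR=560/697; mL+mR=-160/41 → advance -1; mR−mL=3840/697 → turn +1·90°
n=1: pose=(-8,3,E); sL=40, sR=40; mL=-20, mR=-20; mL+mR=-40 → advance -1; mR−mL=0 → turn +0·90°
n=2: pose=(-9,3,E); sL=32, sR=32; mL=-16, mR=-16; mL+mR=-32 → advance -1; mR−mL=0 → turn +0·90°
n=3: pose=(-10,3,E); sL=20, sR=20; mL=-10, mR=-10; mL+mR=-20 → advance -1; mR−mL=0 → turn +0·90°
n=4: pose=(-11,3,E); sL=160/13, sR=160/13; mL=-80/13, mR=-80/13; mL+mR=-160/13 → advance -1; mR−mL=0 → turn +0·90°

0 160/17 160/41 -80/17 560/697 -8 2 S
1 40 40 -20 -20 -8 3 E
2 32 32 -16 -16 -9 3 E
3 20 20 -10 -10 -10 3 E
4 160/13 160/13 -80/13 -80/13 -11 3 E
final -12 3 E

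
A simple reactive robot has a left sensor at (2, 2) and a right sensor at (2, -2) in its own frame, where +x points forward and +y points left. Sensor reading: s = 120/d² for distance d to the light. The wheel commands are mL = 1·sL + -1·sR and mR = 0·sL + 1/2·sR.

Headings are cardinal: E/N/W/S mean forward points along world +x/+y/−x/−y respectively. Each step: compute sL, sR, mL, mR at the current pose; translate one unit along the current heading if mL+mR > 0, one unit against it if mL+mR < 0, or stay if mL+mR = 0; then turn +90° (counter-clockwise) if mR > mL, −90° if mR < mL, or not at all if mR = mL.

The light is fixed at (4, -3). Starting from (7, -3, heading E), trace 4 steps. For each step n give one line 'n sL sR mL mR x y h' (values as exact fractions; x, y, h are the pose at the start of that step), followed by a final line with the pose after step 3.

n=0: pose=(7,-3,E); sL=120/29, sR=120/29; mL=0, mR=60/29; mL+mR=60/29 → advance +1; mR−mL=60/29 → turn +1·90°
n=1: pose=(8,-3,N); sL=15, sR=3; mL=12, mR=3/2; mL+mR=27/2 → advance +1; mR−mL=-21/2 → turn -1·90°
n=2: pose=(8,-2,E); sL=8/3, sR=120/37; mL=-64/111, mR=60/37; mL+mR=116/111 → advance +1; mR−mL=244/111 → turn +1·90°
n=3: pose=(9,-2,N); sL=20/3, sR=60/29; mL=400/87, mR=30/29; mL+mR=490/87 → advance +1; mR−mL=-310/87 → turn -1·90°

0 120/29 120/29 0 60/29 7 -3 E
1 15 3 12 3/2 8 -3 N
2 8/3 120/37 -64/111 60/37 8 -2 E
3 20/3 60/29 400/87 30/29 9 -2 N
final 9 -1 E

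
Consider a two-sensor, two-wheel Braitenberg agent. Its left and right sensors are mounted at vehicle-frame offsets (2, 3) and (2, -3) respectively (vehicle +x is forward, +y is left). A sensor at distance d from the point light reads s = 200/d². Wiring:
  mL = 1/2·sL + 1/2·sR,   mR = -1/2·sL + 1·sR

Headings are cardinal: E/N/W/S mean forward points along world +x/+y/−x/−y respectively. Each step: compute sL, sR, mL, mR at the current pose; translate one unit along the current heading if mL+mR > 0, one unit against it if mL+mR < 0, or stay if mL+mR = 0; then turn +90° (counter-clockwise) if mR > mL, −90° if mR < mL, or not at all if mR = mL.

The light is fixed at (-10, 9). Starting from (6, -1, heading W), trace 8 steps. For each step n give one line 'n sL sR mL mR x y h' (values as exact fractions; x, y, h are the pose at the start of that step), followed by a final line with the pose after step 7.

n=0: pose=(6,-1,W); sL=40/73, sR=40/49; mL=2440/3577, mR=1940/3577; mL+mR=60/49 → advance +1; mR−mL=-500/3577 → turn -1·90°
n=1: pose=(5,-1,N); sL=25/26, sR=50/97; mL=3725/5044, mR=175/5044; mL+mR=75/97 → advance +1; mR−mL=-1775/2522 → turn -1·90°
n=2: pose=(5,0,E); sL=8/13, sR=200/433; mL=3032/5629, mR=868/5629; mL+mR=300/433 → advance +1; mR−mL=-2164/5629 → turn -1·90°
n=3: pose=(6,0,S); sL=100/241, sR=20/29; mL=3860/6989, mR=3370/6989; mL+mR=30/29 → advance +1; mR−mL=-490/6989 → turn -1·90°
n=4: pose=(6,-1,W); sL=40/73, sR=40/49; mL=2440/3577, mR=1940/3577; mL+mR=60/49 → advance +1; mR−mL=-500/3577 → turn -1·90°
n=5: pose=(5,-1,N); sL=25/26, sR=50/97; mL=3725/5044, mR=175/5044; mL+mR=75/97 → advance +1; mR−mL=-1775/2522 → turn -1·90°
n=6: pose=(5,0,E); sL=8/13, sR=200/433; mL=3032/5629, mR=868/5629; mL+mR=300/433 → advance +1; mR−mL=-2164/5629 → turn -1·90°
n=7: pose=(6,0,S); sL=100/241, sR=20/29; mL=3860/6989, mR=3370/6989; mL+mR=30/29 → advance +1; mR−mL=-490/6989 → turn -1·90°

0 40/73 40/49 2440/3577 1940/3577 6 -1 W
1 25/26 50/97 3725/5044 175/5044 5 -1 N
2 8/13 200/433 3032/5629 868/5629 5 0 E
3 100/241 20/29 3860/6989 3370/6989 6 0 S
4 40/73 40/49 2440/3577 1940/3577 6 -1 W
5 25/26 50/97 3725/5044 175/5044 5 -1 N
6 8/13 200/433 3032/5629 868/5629 5 0 E
7 100/241 20/29 3860/6989 3370/6989 6 0 S
final 6 -1 W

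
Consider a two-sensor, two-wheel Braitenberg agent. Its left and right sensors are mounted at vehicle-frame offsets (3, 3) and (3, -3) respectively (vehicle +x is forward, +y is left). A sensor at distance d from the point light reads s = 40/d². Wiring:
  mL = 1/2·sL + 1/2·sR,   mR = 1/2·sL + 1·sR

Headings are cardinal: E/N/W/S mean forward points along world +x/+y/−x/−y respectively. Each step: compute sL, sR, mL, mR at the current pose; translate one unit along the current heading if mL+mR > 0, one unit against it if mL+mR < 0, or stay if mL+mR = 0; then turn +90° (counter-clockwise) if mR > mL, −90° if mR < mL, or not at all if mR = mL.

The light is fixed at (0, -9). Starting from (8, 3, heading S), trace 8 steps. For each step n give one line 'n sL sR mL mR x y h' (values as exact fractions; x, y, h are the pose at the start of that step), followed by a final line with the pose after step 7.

n=0: pose=(8,3,S); sL=20/101, sR=20/53; mL=1540/5353, mR=2550/5353; mL+mR=4090/5353 → advance +1; mR−mL=10/53 → turn +1·90°
n=1: pose=(8,2,E); sL=40/317, sR=8/37; mL=2008/11729, mR=3276/11729; mL+mR=5284/11729 → advance +1; mR−mL=4/37 → turn +1·90°
n=2: pose=(9,2,N); sL=5/29, sR=2/17; mL=143/986, mR=201/986; mL+mR=172/493 → advance +1; mR−mL=1/17 → turn +1·90°
n=3: pose=(9,3,W); sL=40/117, sR=40/261; mL=280/1131, mR=1100/3393; mL+mR=1940/3393 → advance +1; mR−mL=20/261 → turn +1·90°
n=4: pose=(8,3,S); sL=20/101, sR=20/53; mL=1540/5353, mR=2550/5353; mL+mR=4090/5353 → advance +1; mR−mL=10/53 → turn +1·90°
n=5: pose=(8,2,E); sL=40/317, sR=8/37; mL=2008/11729, mR=3276/11729; mL+mR=5284/11729 → advance +1; mR−mL=4/37 → turn +1·90°
n=6: pose=(9,2,N); sL=5/29, sR=2/17; mL=143/986, mR=201/986; mL+mR=172/493 → advance +1; mR−mL=1/17 → turn +1·90°
n=7: pose=(9,3,W); sL=40/117, sR=40/261; mL=280/1131, mR=1100/3393; mL+mR=1940/3393 → advance +1; mR−mL=20/261 → turn +1·90°

0 20/101 20/53 1540/5353 2550/5353 8 3 S
1 40/317 8/37 2008/11729 3276/11729 8 2 E
2 5/29 2/17 143/986 201/986 9 2 N
3 40/117 40/261 280/1131 1100/3393 9 3 W
4 20/101 20/53 1540/5353 2550/5353 8 3 S
5 40/317 8/37 2008/11729 3276/11729 8 2 E
6 5/29 2/17 143/986 201/986 9 2 N
7 40/117 40/261 280/1131 1100/3393 9 3 W
final 8 3 S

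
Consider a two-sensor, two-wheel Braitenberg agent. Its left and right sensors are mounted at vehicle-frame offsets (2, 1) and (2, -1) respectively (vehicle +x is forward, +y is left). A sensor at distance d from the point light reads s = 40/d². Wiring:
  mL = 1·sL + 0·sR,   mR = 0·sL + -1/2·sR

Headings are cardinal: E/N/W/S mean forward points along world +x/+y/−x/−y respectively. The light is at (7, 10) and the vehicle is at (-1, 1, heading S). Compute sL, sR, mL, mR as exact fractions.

4/17 20/101 4/17 -10/101

left sensor world pos  = (0, -1); dL² = 170
right sensor world pos = (-2, -1); dR² = 202
sL = 40/170 = 4/17
sR = 40/202 = 20/101
mL = 1·sL + 0·sR = 4/17
mR = 0·sL + -1/2·sR = -10/101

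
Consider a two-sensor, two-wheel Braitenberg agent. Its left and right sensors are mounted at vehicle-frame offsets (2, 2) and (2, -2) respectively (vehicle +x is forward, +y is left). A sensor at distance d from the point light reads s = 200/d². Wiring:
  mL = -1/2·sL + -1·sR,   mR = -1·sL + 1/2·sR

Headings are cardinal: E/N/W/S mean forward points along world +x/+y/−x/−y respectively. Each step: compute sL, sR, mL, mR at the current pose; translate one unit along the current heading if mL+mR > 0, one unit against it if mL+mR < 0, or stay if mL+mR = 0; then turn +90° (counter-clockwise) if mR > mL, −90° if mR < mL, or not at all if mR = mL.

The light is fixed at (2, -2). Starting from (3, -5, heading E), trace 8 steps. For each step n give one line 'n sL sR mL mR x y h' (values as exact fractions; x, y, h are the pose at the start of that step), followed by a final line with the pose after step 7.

0 20 100/17 -270/17 -290/17 3 -5 E
1 200/29 200/29 -300/29 -100/29 2 -5 S
2 50 10 -35 -45 2 -4 E
3 200/17 8 -236/17 -132/17 1 -4 S
4 100 20 -70 -90 1 -3 E
5 200/9 8 -172/9 -164/9 0 -3 S
6 50 50 -75 -25 0 -2 E
7 200/29 40 -1260/29 380/29 -1 -2 N
final -1 -3 W

n=0: pose=(3,-5,E); sL=20, sR=100/17; mL=-270/17, mR=-290/17; mL+mR=-560/17 → advance -1; mR−mL=-20/17 → turn -1·90°
n=1: pose=(2,-5,S); sL=200/29, sR=200/29; mL=-300/29, mR=-100/29; mL+mR=-400/29 → advance -1; mR−mL=200/29 → turn +1·90°
n=2: pose=(2,-4,E); sL=50, sR=10; mL=-35, mR=-45; mL+mR=-80 → advance -1; mR−mL=-10 → turn -1·90°
n=3: pose=(1,-4,S); sL=200/17, sR=8; mL=-236/17, mR=-132/17; mL+mR=-368/17 → advance -1; mR−mL=104/17 → turn +1·90°
n=4: pose=(1,-3,E); sL=100, sR=20; mL=-70, mR=-90; mL+mR=-160 → advance -1; mR−mL=-20 → turn -1·90°
n=5: pose=(0,-3,S); sL=200/9, sR=8; mL=-172/9, mR=-164/9; mL+mR=-112/3 → advance -1; mR−mL=8/9 → turn +1·90°
n=6: pose=(0,-2,E); sL=50, sR=50; mL=-75, mR=-25; mL+mR=-100 → advance -1; mR−mL=50 → turn +1·90°
n=7: pose=(-1,-2,N); sL=200/29, sR=40; mL=-1260/29, mR=380/29; mL+mR=-880/29 → advance -1; mR−mL=1640/29 → turn +1·90°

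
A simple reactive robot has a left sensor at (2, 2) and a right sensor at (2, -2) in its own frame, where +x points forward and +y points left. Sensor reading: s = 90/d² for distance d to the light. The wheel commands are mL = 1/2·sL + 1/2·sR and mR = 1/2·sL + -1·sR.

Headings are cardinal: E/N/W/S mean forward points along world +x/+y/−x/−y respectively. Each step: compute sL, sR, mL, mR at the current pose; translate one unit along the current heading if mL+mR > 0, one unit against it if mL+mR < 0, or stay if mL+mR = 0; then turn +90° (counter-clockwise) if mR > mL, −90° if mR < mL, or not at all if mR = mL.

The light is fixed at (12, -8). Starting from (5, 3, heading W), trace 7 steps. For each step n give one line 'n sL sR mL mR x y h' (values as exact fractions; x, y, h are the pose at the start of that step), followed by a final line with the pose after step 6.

n=0: pose=(5,3,W); sL=5/9, sR=9/25; mL=103/225, mR=-37/450; mL+mR=169/450 → advance +1; mR−mL=-27/50 → turn -1·90°
n=1: pose=(4,3,N); sL=90/269, sR=18/41; mL=4266/11029, mR=-2997/11029; mL+mR=1269/11029 → advance +1; mR−mL=-27/41 → turn -1·90°
n=2: pose=(4,4,E); sL=45/116, sR=45/68; mL=1035/1972, mR=-1845/3944; mL+mR=225/3944 → advance +1; mR−mL=-135/136 → turn -1·90°
n=3: pose=(5,4,S); sL=18/25, sR=90/181; mL=2754/4525, mR=-621/4525; mL+mR=2133/4525 → advance +1; mR−mL=-135/181 → turn -1·90°
n=4: pose=(5,3,W); sL=5/9, sR=9/25; mL=103/225, mR=-37/450; mL+mR=169/450 → advance +1; mR−mL=-27/50 → turn -1·90°
n=5: pose=(4,3,N); sL=90/269, sR=18/41; mL=4266/11029, mR=-2997/11029; mL+mR=1269/11029 → advance +1; mR−mL=-27/41 → turn -1·90°
n=6: pose=(4,4,E); sL=45/116, sR=45/68; mL=1035/1972, mR=-1845/3944; mL+mR=225/3944 → advance +1; mR−mL=-135/136 → turn -1·90°

0 5/9 9/25 103/225 -37/450 5 3 W
1 90/269 18/41 4266/11029 -2997/11029 4 3 N
2 45/116 45/68 1035/1972 -1845/3944 4 4 E
3 18/25 90/181 2754/4525 -621/4525 5 4 S
4 5/9 9/25 103/225 -37/450 5 3 W
5 90/269 18/41 4266/11029 -2997/11029 4 3 N
6 45/116 45/68 1035/1972 -1845/3944 4 4 E
final 5 4 S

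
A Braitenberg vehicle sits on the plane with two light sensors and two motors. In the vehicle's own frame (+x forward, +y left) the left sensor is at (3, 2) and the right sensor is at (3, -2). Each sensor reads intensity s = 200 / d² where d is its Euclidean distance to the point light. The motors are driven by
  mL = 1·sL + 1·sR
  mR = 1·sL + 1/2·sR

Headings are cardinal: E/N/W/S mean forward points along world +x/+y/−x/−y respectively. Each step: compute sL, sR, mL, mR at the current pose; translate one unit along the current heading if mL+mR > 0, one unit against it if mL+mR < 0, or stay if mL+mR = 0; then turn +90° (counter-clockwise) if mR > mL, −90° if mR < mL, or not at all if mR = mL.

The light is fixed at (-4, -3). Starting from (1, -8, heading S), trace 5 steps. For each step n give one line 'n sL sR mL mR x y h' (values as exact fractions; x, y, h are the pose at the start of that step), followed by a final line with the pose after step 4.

n=0: pose=(1,-8,S); sL=200/113, sR=200/73; mL=37200/8249, mR=25900/8249; mL+mR=63100/8249 → advance +1; mR−mL=-100/73 → turn -1·90°
n=1: pose=(1,-9,W); sL=50/17, sR=10; mL=220/17, mR=135/17; mL+mR=355/17 → advance +1; mR−mL=-5 → turn -1·90°
n=2: pose=(0,-9,N); sL=200/13, sR=40/9; mL=2320/117, mR=2060/117; mL+mR=1460/39 → advance +1; mR−mL=-20/9 → turn -1·90°
n=3: pose=(0,-8,E); sL=100/29, sR=100/49; mL=7800/1421, mR=6350/1421; mL+mR=14150/1421 → advance +1; mR−mL=-50/49 → turn -1·90°
n=4: pose=(1,-8,S); sL=200/113, sR=200/73; mL=37200/8249, mR=25900/8249; mL+mR=63100/8249 → advance +1; mR−mL=-100/73 → turn -1·90°

0 200/113 200/73 37200/8249 25900/8249 1 -8 S
1 50/17 10 220/17 135/17 1 -9 W
2 200/13 40/9 2320/117 2060/117 0 -9 N
3 100/29 100/49 7800/1421 6350/1421 0 -8 E
4 200/113 200/73 37200/8249 25900/8249 1 -8 S
final 1 -9 W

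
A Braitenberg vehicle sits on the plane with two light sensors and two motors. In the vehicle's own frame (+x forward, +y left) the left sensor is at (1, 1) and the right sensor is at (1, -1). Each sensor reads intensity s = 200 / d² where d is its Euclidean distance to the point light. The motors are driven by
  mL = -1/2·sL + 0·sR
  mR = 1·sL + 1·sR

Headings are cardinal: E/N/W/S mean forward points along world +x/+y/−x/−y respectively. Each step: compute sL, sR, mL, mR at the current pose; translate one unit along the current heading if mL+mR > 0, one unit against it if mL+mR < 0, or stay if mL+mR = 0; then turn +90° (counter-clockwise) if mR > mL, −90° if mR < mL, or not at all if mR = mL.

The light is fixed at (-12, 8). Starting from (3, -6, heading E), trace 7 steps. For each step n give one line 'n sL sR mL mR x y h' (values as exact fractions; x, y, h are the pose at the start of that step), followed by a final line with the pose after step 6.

n=0: pose=(3,-6,E); sL=8/17, sR=200/481; mL=-4/17, mR=7248/8177; mL+mR=5324/8177 → advance +1; mR−mL=9172/8177 → turn +1·90°
n=1: pose=(4,-6,N); sL=100/197, sR=100/229; mL=-50/197, mR=42600/45113; mL+mR=31150/45113 → advance +1; mR−mL=54050/45113 → turn +1·90°
n=2: pose=(4,-5,W); sL=200/421, sR=200/369; mL=-100/421, mR=158000/155349; mL+mR=121100/155349 → advance +1; mR−mL=194900/155349 → turn +1·90°
n=3: pose=(3,-5,S); sL=50/113, sR=25/49; mL=-25/113, mR=5275/5537; mL+mR=4050/5537 → advance +1; mR−mL=6500/5537 → turn +1·90°
n=4: pose=(3,-6,E); sL=8/17, sR=200/481; mL=-4/17, mR=7248/8177; mL+mR=5324/8177 → advance +1; mR−mL=9172/8177 → turn +1·90°
n=5: pose=(4,-6,N); sL=100/197, sR=100/229; mL=-50/197, mR=42600/45113; mL+mR=31150/45113 → advance +1; mR−mL=54050/45113 → turn +1·90°
n=6: pose=(4,-5,W); sL=200/421, sR=200/369; mL=-100/421, mR=158000/155349; mL+mR=121100/155349 → advance +1; mR−mL=194900/155349 → turn +1·90°

0 8/17 200/481 -4/17 7248/8177 3 -6 E
1 100/197 100/229 -50/197 42600/45113 4 -6 N
2 200/421 200/369 -100/421 158000/155349 4 -5 W
3 50/113 25/49 -25/113 5275/5537 3 -5 S
4 8/17 200/481 -4/17 7248/8177 3 -6 E
5 100/197 100/229 -50/197 42600/45113 4 -6 N
6 200/421 200/369 -100/421 158000/155349 4 -5 W
final 3 -5 S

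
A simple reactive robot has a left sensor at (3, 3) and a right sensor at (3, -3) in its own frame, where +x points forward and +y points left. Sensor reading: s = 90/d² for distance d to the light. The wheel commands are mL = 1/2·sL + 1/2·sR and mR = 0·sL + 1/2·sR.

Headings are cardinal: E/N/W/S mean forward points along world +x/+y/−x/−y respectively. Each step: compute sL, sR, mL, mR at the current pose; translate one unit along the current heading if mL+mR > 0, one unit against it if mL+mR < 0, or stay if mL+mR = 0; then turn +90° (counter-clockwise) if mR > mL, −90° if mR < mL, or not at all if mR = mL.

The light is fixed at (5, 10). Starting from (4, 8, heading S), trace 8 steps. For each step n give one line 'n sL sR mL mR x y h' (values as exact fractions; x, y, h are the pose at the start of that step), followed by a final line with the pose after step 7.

n=0: pose=(4,8,S); sL=90/29, sR=90/41; mL=3150/1189, mR=45/41; mL+mR=4455/1189 → advance +1; mR−mL=-45/29 → turn -1·90°
n=1: pose=(4,7,W); sL=45/26, sR=45/8; mL=765/208, mR=45/16; mL+mR=675/104 → advance +1; mR−mL=-45/52 → turn -1·90°
n=2: pose=(3,7,N); sL=18/5, sR=90; mL=234/5, mR=45; mL+mR=459/5 → advance +1; mR−mL=-9/5 → turn -1·90°
n=3: pose=(3,8,E); sL=45, sR=45/13; mL=315/13, mR=45/26; mL+mR=675/26 → advance +1; mR−mL=-45/2 → turn -1·90°
n=4: pose=(4,8,S); sL=90/29, sR=90/41; mL=3150/1189, mR=45/41; mL+mR=4455/1189 → advance +1; mR−mL=-45/29 → turn -1·90°
n=5: pose=(4,7,W); sL=45/26, sR=45/8; mL=765/208, mR=45/16; mL+mR=675/104 → advance +1; mR−mL=-45/52 → turn -1·90°
n=6: pose=(3,7,N); sL=18/5, sR=90; mL=234/5, mR=45; mL+mR=459/5 → advance +1; mR−mL=-9/5 → turn -1·90°
n=7: pose=(3,8,E); sL=45, sR=45/13; mL=315/13, mR=45/26; mL+mR=675/26 → advance +1; mR−mL=-45/2 → turn -1·90°

0 90/29 90/41 3150/1189 45/41 4 8 S
1 45/26 45/8 765/208 45/16 4 7 W
2 18/5 90 234/5 45 3 7 N
3 45 45/13 315/13 45/26 3 8 E
4 90/29 90/41 3150/1189 45/41 4 8 S
5 45/26 45/8 765/208 45/16 4 7 W
6 18/5 90 234/5 45 3 7 N
7 45 45/13 315/13 45/26 3 8 E
final 4 8 S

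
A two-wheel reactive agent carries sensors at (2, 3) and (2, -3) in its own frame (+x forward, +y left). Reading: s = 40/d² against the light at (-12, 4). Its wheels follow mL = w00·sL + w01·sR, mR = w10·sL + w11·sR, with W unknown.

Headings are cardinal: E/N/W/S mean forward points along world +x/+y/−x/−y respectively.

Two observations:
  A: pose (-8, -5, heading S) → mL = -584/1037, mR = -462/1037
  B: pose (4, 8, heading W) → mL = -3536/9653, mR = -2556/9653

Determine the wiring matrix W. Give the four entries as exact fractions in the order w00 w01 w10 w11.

-1 -1 -1/2 -1

obs A: pose=(-8,-5,S) → sL=4/17, sR=20/61, mL=-584/1037, mR=-462/1037
obs B: pose=(4,8,W) → sL=40/197, sR=8/49, mL=-3536/9653, mR=-2556/9653
sensor matrix S = [[4/17, 20/61], [40/197, 8/49]]; det S = -281856/10010161
solve [mL_A; mL_B] = S·[w00; w01] and [mR_A; mR_B] = S·[w10; w11]:
  w00 = -1, w01 = -1, w10 = -1/2, w11 = -1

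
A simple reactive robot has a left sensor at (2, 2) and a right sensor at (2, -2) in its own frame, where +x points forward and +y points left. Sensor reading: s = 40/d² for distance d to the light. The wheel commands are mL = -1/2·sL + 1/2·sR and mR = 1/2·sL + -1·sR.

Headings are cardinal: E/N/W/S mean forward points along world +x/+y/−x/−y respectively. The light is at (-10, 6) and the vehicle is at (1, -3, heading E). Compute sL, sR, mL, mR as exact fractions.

20/109 4/29 -72/3161 -146/3161

left sensor world pos  = (3, -1); dL² = 218
right sensor world pos = (3, -5); dR² = 290
sL = 40/218 = 20/109
sR = 40/290 = 4/29
mL = -1/2·sL + 1/2·sR = -72/3161
mR = 1/2·sL + -1·sR = -146/3161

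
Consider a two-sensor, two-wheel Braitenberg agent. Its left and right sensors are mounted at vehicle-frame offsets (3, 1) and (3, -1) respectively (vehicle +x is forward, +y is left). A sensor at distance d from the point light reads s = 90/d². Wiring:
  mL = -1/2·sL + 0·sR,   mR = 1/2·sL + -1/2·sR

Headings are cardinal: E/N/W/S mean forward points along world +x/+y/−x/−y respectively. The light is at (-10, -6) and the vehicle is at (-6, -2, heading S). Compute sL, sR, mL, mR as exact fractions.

45/13 9 -45/26 -36/13

left sensor world pos  = (-5, -5); dL² = 26
right sensor world pos = (-7, -5); dR² = 10
sL = 90/26 = 45/13
sR = 90/10 = 9
mL = -1/2·sL + 0·sR = -45/26
mR = 1/2·sL + -1/2·sR = -36/13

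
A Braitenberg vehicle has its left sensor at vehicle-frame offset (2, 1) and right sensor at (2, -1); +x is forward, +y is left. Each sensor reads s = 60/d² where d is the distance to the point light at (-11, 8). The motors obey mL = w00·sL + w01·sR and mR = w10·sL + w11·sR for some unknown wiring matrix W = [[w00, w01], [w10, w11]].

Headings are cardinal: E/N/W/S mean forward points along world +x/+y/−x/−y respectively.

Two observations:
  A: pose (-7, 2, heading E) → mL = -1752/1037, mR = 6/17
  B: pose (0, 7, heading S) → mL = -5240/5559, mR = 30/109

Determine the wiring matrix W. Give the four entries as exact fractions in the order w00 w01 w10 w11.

-1 -1 0 1/2

obs A: pose=(-7,2,E) → sL=60/61, sR=12/17, mL=-1752/1037, mR=6/17
obs B: pose=(0,7,S) → sL=20/51, sR=60/109, mL=-5240/5559, mR=30/109
sensor matrix S = [[60/61, 12/17], [20/51, 60/109]]; det S = 508480/1921561
solve [mL_A; mL_B] = S·[w00; w01] and [mR_A; mR_B] = S·[w10; w11]:
  w00 = -1, w01 = -1, w10 = 0, w11 = 1/2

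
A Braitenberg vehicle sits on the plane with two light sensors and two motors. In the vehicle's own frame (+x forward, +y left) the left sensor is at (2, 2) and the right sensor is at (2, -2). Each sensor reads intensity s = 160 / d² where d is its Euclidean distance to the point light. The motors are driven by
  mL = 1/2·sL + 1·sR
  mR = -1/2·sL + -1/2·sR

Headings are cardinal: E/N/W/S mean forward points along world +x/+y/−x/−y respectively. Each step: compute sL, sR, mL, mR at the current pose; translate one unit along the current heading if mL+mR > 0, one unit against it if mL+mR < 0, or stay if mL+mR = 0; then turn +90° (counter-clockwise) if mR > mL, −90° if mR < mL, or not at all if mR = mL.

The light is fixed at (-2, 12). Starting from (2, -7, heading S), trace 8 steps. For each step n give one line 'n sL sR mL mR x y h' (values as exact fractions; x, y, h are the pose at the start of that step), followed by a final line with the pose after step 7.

0 160/477 32/89 22384/42453 -14752/42453 2 -7 S
1 20/61 20/41 1630/2501 -1020/2501 2 -8 W
2 32/65 160/349 15984/22685 -10784/22685 1 -8 N
3 80/157 80/233 21880/36581 -15600/36581 1 -7 E
4 160/477 32/89 22384/42453 -14752/42453 2 -7 S
5 20/61 20/41 1630/2501 -1020/2501 2 -8 W
6 32/65 160/349 15984/22685 -10784/22685 1 -8 N
7 80/157 80/233 21880/36581 -15600/36581 1 -7 E
final 2 -7 S

n=0: pose=(2,-7,S); sL=160/477, sR=32/89; mL=22384/42453, mR=-14752/42453; mL+mR=16/89 → advance +1; mR−mL=-37136/42453 → turn -1·90°
n=1: pose=(2,-8,W); sL=20/61, sR=20/41; mL=1630/2501, mR=-1020/2501; mL+mR=10/41 → advance +1; mR−mL=-2650/2501 → turn -1·90°
n=2: pose=(1,-8,N); sL=32/65, sR=160/349; mL=15984/22685, mR=-10784/22685; mL+mR=80/349 → advance +1; mR−mL=-26768/22685 → turn -1·90°
n=3: pose=(1,-7,E); sL=80/157, sR=80/233; mL=21880/36581, mR=-15600/36581; mL+mR=40/233 → advance +1; mR−mL=-37480/36581 → turn -1·90°
n=4: pose=(2,-7,S); sL=160/477, sR=32/89; mL=22384/42453, mR=-14752/42453; mL+mR=16/89 → advance +1; mR−mL=-37136/42453 → turn -1·90°
n=5: pose=(2,-8,W); sL=20/61, sR=20/41; mL=1630/2501, mR=-1020/2501; mL+mR=10/41 → advance +1; mR−mL=-2650/2501 → turn -1·90°
n=6: pose=(1,-8,N); sL=32/65, sR=160/349; mL=15984/22685, mR=-10784/22685; mL+mR=80/349 → advance +1; mR−mL=-26768/22685 → turn -1·90°
n=7: pose=(1,-7,E); sL=80/157, sR=80/233; mL=21880/36581, mR=-15600/36581; mL+mR=40/233 → advance +1; mR−mL=-37480/36581 → turn -1·90°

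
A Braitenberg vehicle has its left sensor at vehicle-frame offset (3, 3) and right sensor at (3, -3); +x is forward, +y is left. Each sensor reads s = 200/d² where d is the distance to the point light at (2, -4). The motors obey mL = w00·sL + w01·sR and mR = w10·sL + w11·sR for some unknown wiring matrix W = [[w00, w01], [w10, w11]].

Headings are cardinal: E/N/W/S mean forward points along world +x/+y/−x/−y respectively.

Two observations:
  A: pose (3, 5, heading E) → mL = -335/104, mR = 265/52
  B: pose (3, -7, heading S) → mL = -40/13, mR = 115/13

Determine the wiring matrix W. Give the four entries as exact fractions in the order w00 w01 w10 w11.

1/2 -1 1 1

obs A: pose=(3,5,E) → sL=5/4, sR=50/13, mL=-335/104, mR=265/52
obs B: pose=(3,-7,S) → sL=50/13, sR=5, mL=-40/13, mR=115/13
sensor matrix S = [[5/4, 50/13], [50/13, 5]]; det S = -5775/676
solve [mL_A; mL_B] = S·[w00; w01] and [mR_A; mR_B] = S·[w10; w11]:
  w00 = 1/2, w01 = -1, w10 = 1, w11 = 1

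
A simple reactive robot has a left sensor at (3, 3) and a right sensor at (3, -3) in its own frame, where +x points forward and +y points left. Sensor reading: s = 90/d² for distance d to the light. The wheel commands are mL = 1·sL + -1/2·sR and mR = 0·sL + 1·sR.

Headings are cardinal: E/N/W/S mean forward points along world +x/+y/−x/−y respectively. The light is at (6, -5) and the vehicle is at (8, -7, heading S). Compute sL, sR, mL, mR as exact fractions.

left sensor world pos  = (11, -10); dL² = 50
right sensor world pos = (5, -10); dR² = 26
sL = 90/50 = 9/5
sR = 90/26 = 45/13
mL = 1·sL + -1/2·sR = 9/130
mR = 0·sL + 1·sR = 45/13

9/5 45/13 9/130 45/13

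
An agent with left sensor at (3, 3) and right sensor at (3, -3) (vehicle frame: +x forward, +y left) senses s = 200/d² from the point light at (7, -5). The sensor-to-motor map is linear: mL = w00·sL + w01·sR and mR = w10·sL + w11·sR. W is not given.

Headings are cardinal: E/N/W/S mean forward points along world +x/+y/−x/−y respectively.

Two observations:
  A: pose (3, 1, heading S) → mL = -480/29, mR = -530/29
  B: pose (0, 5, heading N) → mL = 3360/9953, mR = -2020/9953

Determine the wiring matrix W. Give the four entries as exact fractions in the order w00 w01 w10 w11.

-1 1 -1 1/2

obs A: pose=(3,1,S) → sL=20, sR=100/29, mL=-480/29, mR=-530/29
obs B: pose=(0,5,N) → sL=200/269, sR=40/37, mL=3360/9953, mR=-2020/9953
sensor matrix S = [[20, 100/29], [200/269, 40/37]]; det S = 5500800/288637
solve [mL_A; mL_B] = S·[w00; w01] and [mR_A; mR_B] = S·[w10; w11]:
  w00 = -1, w01 = 1, w10 = -1, w11 = 1/2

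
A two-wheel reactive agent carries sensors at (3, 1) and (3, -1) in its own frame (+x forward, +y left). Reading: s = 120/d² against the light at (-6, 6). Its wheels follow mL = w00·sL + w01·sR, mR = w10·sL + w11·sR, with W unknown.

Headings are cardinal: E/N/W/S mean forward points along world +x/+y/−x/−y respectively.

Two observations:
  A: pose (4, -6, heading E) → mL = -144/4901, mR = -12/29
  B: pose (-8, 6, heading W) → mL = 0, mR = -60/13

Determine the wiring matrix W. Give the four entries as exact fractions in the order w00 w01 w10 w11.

obs A: pose=(4,-6,E) → sL=12/29, sR=60/169, mL=-144/4901, mR=-12/29
obs B: pose=(-8,6,W) → sL=60/13, sR=60/13, mL=0, mR=-60/13
sensor matrix S = [[12/29, 60/169], [60/13, 60/13]]; det S = 17280/63713
solve [mL_A; mL_B] = S·[w00; w01] and [mR_A; mR_B] = S·[w10; w11]:
  w00 = -1/2, w01 = 1/2, w10 = -1, w11 = 0

-1/2 1/2 -1 0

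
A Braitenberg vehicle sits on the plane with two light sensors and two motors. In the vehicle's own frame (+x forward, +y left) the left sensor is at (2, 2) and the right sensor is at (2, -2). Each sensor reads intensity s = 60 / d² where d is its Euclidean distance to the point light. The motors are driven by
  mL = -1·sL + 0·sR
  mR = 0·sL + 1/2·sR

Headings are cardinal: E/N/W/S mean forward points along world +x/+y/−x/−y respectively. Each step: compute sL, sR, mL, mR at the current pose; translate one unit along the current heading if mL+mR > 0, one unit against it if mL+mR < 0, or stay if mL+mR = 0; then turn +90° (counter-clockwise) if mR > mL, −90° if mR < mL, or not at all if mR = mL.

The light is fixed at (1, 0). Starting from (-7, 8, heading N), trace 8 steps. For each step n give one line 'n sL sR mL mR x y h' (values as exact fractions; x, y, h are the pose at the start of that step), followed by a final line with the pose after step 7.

n=0: pose=(-7,8,N); sL=3/10, sR=15/34; mL=-3/10, mR=15/68; mL+mR=-27/340 → advance -1; mR−mL=177/340 → turn +1·90°
n=1: pose=(-7,7,W); sL=12/25, sR=60/181; mL=-12/25, mR=30/181; mL+mR=-1422/4525 → advance -1; mR−mL=2922/4525 → turn +1·90°
n=2: pose=(-6,7,S); sL=6/5, sR=30/53; mL=-6/5, mR=15/53; mL+mR=-243/265 → advance -1; mR−mL=393/265 → turn +1·90°
n=3: pose=(-6,8,E); sL=12/25, sR=60/61; mL=-12/25, mR=30/61; mL+mR=18/1525 → advance +1; mR−mL=1482/1525 → turn +1·90°
n=4: pose=(-5,8,N); sL=15/41, sR=15/29; mL=-15/41, mR=15/58; mL+mR=-255/2378 → advance -1; mR−mL=1485/2378 → turn +1·90°
n=5: pose=(-5,7,W); sL=60/89, sR=12/29; mL=-60/89, mR=6/29; mL+mR=-1206/2581 → advance -1; mR−mL=2274/2581 → turn +1·90°
n=6: pose=(-4,7,S); sL=30/17, sR=30/37; mL=-30/17, mR=15/37; mL+mR=-855/629 → advance -1; mR−mL=1365/629 → turn +1·90°
n=7: pose=(-4,8,E); sL=60/109, sR=4/3; mL=-60/109, mR=2/3; mL+mR=38/327 → advance +1; mR−mL=398/327 → turn +1·90°

0 3/10 15/34 -3/10 15/68 -7 8 N
1 12/25 60/181 -12/25 30/181 -7 7 W
2 6/5 30/53 -6/5 15/53 -6 7 S
3 12/25 60/61 -12/25 30/61 -6 8 E
4 15/41 15/29 -15/41 15/58 -5 8 N
5 60/89 12/29 -60/89 6/29 -5 7 W
6 30/17 30/37 -30/17 15/37 -4 7 S
7 60/109 4/3 -60/109 2/3 -4 8 E
final -3 8 N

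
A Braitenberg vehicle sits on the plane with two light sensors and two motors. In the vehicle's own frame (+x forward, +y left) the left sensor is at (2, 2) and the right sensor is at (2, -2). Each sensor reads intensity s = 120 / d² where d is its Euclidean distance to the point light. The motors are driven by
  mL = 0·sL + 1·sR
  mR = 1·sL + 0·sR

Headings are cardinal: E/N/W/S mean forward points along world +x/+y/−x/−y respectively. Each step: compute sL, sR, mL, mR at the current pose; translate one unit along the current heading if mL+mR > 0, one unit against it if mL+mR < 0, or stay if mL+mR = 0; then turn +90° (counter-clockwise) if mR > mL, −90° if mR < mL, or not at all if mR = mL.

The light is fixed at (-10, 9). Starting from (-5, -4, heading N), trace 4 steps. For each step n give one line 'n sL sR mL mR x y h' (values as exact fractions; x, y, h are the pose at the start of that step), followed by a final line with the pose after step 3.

n=0: pose=(-5,-4,N); sL=12/13, sR=12/17; mL=12/17, mR=12/13; mL+mR=360/221 → advance +1; mR−mL=48/221 → turn +1·90°
n=1: pose=(-5,-3,W); sL=24/41, sR=120/109; mL=120/109, mR=24/41; mL+mR=7536/4469 → advance +1; mR−mL=-2304/4469 → turn -1·90°
n=2: pose=(-6,-3,N); sL=15/13, sR=15/17; mL=15/17, mR=15/13; mL+mR=450/221 → advance +1; mR−mL=60/221 → turn +1·90°
n=3: pose=(-6,-2,W); sL=120/173, sR=24/17; mL=24/17, mR=120/173; mL+mR=6192/2941 → advance +1; mR−mL=-2112/2941 → turn -1·90°

0 12/13 12/17 12/17 12/13 -5 -4 N
1 24/41 120/109 120/109 24/41 -5 -3 W
2 15/13 15/17 15/17 15/13 -6 -3 N
3 120/173 24/17 24/17 120/173 -6 -2 W
final -7 -2 N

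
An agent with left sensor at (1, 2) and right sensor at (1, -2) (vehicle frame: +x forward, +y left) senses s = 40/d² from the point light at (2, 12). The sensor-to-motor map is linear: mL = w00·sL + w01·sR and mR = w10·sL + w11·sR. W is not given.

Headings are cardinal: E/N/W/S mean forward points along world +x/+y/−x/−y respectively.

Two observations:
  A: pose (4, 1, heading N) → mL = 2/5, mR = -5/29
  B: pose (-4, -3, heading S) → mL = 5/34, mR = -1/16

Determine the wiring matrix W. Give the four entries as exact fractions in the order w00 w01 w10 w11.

obs A: pose=(4,1,N) → sL=2/5, sR=10/29, mL=2/5, mR=-5/29
obs B: pose=(-4,-3,S) → sL=5/34, sR=1/8, mL=5/34, mR=-1/16
sensor matrix S = [[2/5, 10/29], [5/34, 1/8]]; det S = -7/9860
solve [mL_A; mL_B] = S·[w00; w01] and [mR_A; mR_B] = S·[w10; w11]:
  w00 = 1, w01 = 0, w10 = 0, w11 = -1/2

1 0 0 -1/2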